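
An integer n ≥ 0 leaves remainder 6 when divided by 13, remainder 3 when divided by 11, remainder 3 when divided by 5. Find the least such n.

The moduli are pairwise coprime; M = 13·11·5 = 715.
M/13 = 55; 55 ≡ 3 (mod 13); 3·9 ≡ 1, so inverse 9.
M/11 = 65; 65 ≡ 10 (mod 11); 10·10 ≡ 1, so inverse 10.
M/5 = 143; 143 ≡ 3 (mod 5); 3·2 ≡ 1, so inverse 2.
n ≡ 6·55·9 + 3·65·10 + 3·143·2 = 5778.
5778 mod 715 = 58.

58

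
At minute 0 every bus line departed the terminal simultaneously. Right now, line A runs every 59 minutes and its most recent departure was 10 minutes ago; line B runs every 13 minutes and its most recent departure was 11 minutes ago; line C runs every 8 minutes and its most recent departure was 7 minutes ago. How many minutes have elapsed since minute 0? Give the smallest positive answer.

The moduli are pairwise coprime; N = 59·13·8 = 6136.
N/59 = 104; 104 ≡ 45 (mod 59); 45·21 ≡ 1, so inverse 21.
N/13 = 472; 472 ≡ 4 (mod 13); 4·10 ≡ 1, so inverse 10.
N/8 = 767; 767 ≡ 7 (mod 8); 7·7 ≡ 1, so inverse 7.
t ≡ 10·104·21 + 11·472·10 + 7·767·7 = 111343.
111343 mod 6136 = 895.

895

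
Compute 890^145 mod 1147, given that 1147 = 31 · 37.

Mod 31: 890 ≡ 22; by Fermat, exponent reduces to 145 mod 30 = 25; 22^25 ≡ 26 (mod 31).
Mod 37: 890 ≡ 2; by Fermat, exponent reduces to 145 mod 36 = 1; 2^1 ≡ 2 (mod 37).
Combine by CRT: x ≡ 26 (mod 31), x ≡ 2 (mod 37) ⇒ x ≡ 150 (mod 1147).

150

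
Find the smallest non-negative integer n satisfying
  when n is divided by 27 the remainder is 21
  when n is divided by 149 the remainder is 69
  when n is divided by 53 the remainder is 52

From n ≡ 21 (mod 27) write n = 21 + 27t. Substituting into n ≡ 69 (mod 149) gives 27t ≡ 48 (mod 149), and since 27⁻¹ ≡ 138 (mod 149), t ≡ 68. Hence n ≡ 21 + 27·68 = 1857 (mod 4023).
From n ≡ 1857 (mod 4023) write n = 1857 + 4023t. Substituting into n ≡ 52 (mod 53) gives 4023t ≡ 50 (mod 53), and since 48⁻¹ ≡ 21 (mod 53), t ≡ 43. Hence n ≡ 1857 + 4023·43 = 174846 (mod 213219).

174846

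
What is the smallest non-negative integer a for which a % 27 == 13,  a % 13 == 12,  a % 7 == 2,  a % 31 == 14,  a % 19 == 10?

3145

Combine the congruences pairwise.
From a ≡ 13 (mod 27) write a = 13 + 27t. Substituting into a ≡ 12 (mod 13) gives 27t ≡ 12 (mod 13), and since 1⁻¹ ≡ 1 (mod 13), t ≡ 12. Hence a ≡ 13 + 27·12 = 337 (mod 351).
From a ≡ 337 (mod 351) write a = 337 + 351t. Substituting into a ≡ 2 (mod 7) gives 351t ≡ 1 (mod 7), and since 1⁻¹ ≡ 1 (mod 7), t ≡ 1. Hence a ≡ 337 + 351·1 = 688 (mod 2457).
From a ≡ 688 (mod 2457) write a = 688 + 2457t. Substituting into a ≡ 14 (mod 31) gives 2457t ≡ 8 (mod 31), and since 8⁻¹ ≡ 4 (mod 31), t ≡ 1. Hence a ≡ 688 + 2457·1 = 3145 (mod 76167).
From a ≡ 3145 (mod 76167) write a = 3145 + 76167t. Substituting into a ≡ 10 (mod 19) gives 76167t ≡ 0 (mod 19), and since 15⁻¹ ≡ 14 (mod 19), t ≡ 0. Hence a ≡ 3145 + 76167·0 = 3145 (mod 1447173).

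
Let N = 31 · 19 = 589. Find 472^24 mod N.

Mod 31: 472 ≡ 7; 7^24 ≡ 8 (mod 31).
Mod 19: 472 ≡ 16; by Fermat, exponent reduces to 24 mod 18 = 6; 16^6 ≡ 7 (mod 19).
Combine by CRT: x ≡ 8 (mod 31), x ≡ 7 (mod 19) ⇒ x ≡ 349 (mod 589).

349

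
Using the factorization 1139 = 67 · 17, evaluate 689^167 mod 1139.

495

Mod 67: 689 ≡ 19; by Fermat, exponent reduces to 167 mod 66 = 35; 19^35 ≡ 26 (mod 67).
Mod 17: 689 ≡ 9; by Fermat, exponent reduces to 167 mod 16 = 7; 9^7 ≡ 2 (mod 17).
Combine by CRT: x ≡ 26 (mod 67), x ≡ 2 (mod 17) ⇒ x ≡ 495 (mod 1139).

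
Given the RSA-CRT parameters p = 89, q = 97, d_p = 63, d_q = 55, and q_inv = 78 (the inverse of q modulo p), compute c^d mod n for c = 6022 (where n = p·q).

m₁ = c^(d_p) mod p: c ≡ 59 (mod 89), and 59^63 mod 89 = 61.
m₂ = c^(d_q) mod q: c ≡ 8 (mod 97), and 8^55 mod 97 = 12.
h = q_inv·(m₁ − m₂) mod p = 78·(61 − 12) mod 89 = 84.
m = m₂ + h·q = 12 + 84·97 = 8160.

8160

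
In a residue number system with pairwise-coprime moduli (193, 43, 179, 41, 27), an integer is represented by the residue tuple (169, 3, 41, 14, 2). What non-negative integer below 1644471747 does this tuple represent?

1377880823

The moduli are pairwise coprime; N = 193·43·179·41·27 = 1644471747.
N/193 = 8520579; 8520579 ≡ 15 (mod 193); 15·103 ≡ 1, so inverse 103.
N/43 = 38243529; 38243529 ≡ 17 (mod 43); 17·38 ≡ 1, so inverse 38.
N/179 = 9186993; 9186993 ≡ 176 (mod 179); 176·119 ≡ 1, so inverse 119.
N/41 = 40109067; 40109067 ≡ 38 (mod 41); 38·27 ≡ 1, so inverse 27.
N/27 = 60906361; 60906361 ≡ 4 (mod 27); 4·7 ≡ 1, so inverse 7.
x ≡ 169·8520579·103 + 3·38243529·38 + 41·9186993·119 + 14·40109067·27 + 2·60906361·7 = 213514736186.
213514736186 mod 1644471747 = 1377880823.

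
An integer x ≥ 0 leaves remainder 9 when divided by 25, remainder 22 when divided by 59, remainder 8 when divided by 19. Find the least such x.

27634

From x ≡ 9 (mod 25) write x = 9 + 25t. Substituting into x ≡ 22 (mod 59) gives 25t ≡ 13 (mod 59), and since 25⁻¹ ≡ 26 (mod 59), t ≡ 43. Hence x ≡ 9 + 25·43 = 1084 (mod 1475).
From x ≡ 1084 (mod 1475) write x = 1084 + 1475t. Substituting into x ≡ 8 (mod 19) gives 1475t ≡ 7 (mod 19), and since 12⁻¹ ≡ 8 (mod 19), t ≡ 18. Hence x ≡ 1084 + 1475·18 = 27634 (mod 28025).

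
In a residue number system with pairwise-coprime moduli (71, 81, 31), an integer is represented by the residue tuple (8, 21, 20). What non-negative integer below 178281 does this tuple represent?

The moduli are pairwise coprime; N = 71·81·31 = 178281.
N/71 = 2511; 2511 ≡ 26 (mod 71); 26·41 ≡ 1, so inverse 41.
N/81 = 2201; 2201 ≡ 14 (mod 81); 14·29 ≡ 1, so inverse 29.
N/31 = 5751; 5751 ≡ 16 (mod 31); 16·2 ≡ 1, so inverse 2.
x ≡ 8·2511·41 + 21·2201·29 + 20·5751·2 = 2394057.
2394057 mod 178281 = 76404.

76404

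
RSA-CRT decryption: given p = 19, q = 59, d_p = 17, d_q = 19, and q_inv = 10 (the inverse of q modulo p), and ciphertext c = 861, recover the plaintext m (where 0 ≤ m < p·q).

947

m₁ = c^(d_p) mod p: c ≡ 6 (mod 19), and 6^17 mod 19 = 16.
m₂ = c^(d_q) mod q: c ≡ 35 (mod 59), and 35^19 mod 59 = 3.
h = q_inv·(m₁ − m₂) mod p = 10·(16 − 3) mod 19 = 16.
m = m₂ + h·q = 3 + 16·59 = 947.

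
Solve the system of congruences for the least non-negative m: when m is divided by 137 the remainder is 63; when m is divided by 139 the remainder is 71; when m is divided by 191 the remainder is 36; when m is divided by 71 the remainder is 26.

111877140

The moduli are pairwise coprime; N = 137·139·191·71 = 258242123.
N/137 = 1884979; 1884979 ≡ 133 (mod 137); 133·34 ≡ 1, so inverse 34.
N/139 = 1857857; 1857857 ≡ 122 (mod 139); 122·49 ≡ 1, so inverse 49.
N/191 = 1352053; 1352053 ≡ 155 (mod 191); 155·122 ≡ 1, so inverse 122.
N/71 = 3637213; 3637213 ≡ 25 (mod 71); 25·54 ≡ 1, so inverse 54.
m ≡ 63·1884979·34 + 71·1857857·49 + 36·1352053·122 + 26·3637213·54 = 21545973349.
21545973349 mod 258242123 = 111877140.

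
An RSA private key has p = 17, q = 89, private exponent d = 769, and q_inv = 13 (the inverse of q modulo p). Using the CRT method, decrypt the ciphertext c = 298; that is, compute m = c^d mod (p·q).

604

d_p = d mod (p−1) = 769 mod 16 = 1; d_q = d mod (q−1) = 65.
m₁ = c^(d_p) mod p: c ≡ 9 (mod 17), and 9^1 mod 17 = 9.
m₂ = c^(d_q) mod q: c ≡ 31 (mod 89), and 31^65 mod 89 = 70.
h = q_inv·(m₁ − m₂) mod p = 13·(9 − 70) mod 17 = 6.
m = m₂ + h·q = 70 + 6·89 = 604.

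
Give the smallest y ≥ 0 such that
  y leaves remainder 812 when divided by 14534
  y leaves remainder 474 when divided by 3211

218822

Combine the congruences pairwise.
gcd(14534, 3211) = 169 and 169 | (474 − 812), so the pair is consistent; merging gives y ≡ 218822 (mod 276146), where 276146 = lcm(14534, 3211).
The solution is unique modulo lcm(14534, 3211) = 276146.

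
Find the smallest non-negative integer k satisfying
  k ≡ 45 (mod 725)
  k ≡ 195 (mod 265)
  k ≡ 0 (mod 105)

163170

gcd(725, 265) = 5 and 5 | (195 − 45), so the pair is consistent; merging gives k ≡ 9470 (mod 38425), where 38425 = lcm(725, 265).
gcd(38425, 105) = 5 and 5 | (0 − 9470), so the pair is consistent; merging gives k ≡ 163170 (mod 806925), where 806925 = lcm(38425, 105).
The solution is unique modulo lcm(725, 265, 105) = 806925.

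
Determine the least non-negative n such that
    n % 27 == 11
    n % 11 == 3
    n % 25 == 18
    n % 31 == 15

From n ≡ 11 (mod 27) write n = 11 + 27t. Substituting into n ≡ 3 (mod 11) gives 27t ≡ 3 (mod 11), and since 5⁻¹ ≡ 9 (mod 11), t ≡ 5. Hence n ≡ 11 + 27·5 = 146 (mod 297).
From n ≡ 146 (mod 297) write n = 146 + 297t. Substituting into n ≡ 18 (mod 25) gives 297t ≡ 22 (mod 25), and since 22⁻¹ ≡ 8 (mod 25), t ≡ 1. Hence n ≡ 146 + 297·1 = 443 (mod 7425).
From n ≡ 443 (mod 7425) write n = 443 + 7425t. Substituting into n ≡ 15 (mod 31) gives 7425t ≡ 6 (mod 31), and since 16⁻¹ ≡ 2 (mod 31), t ≡ 12. Hence n ≡ 443 + 7425·12 = 89543 (mod 230175).

89543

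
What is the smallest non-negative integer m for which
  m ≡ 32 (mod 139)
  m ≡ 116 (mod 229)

23245

From m ≡ 32 (mod 139) write m = 32 + 139t. Substituting into m ≡ 116 (mod 229) gives 139t ≡ 84 (mod 229), and since 139⁻¹ ≡ 201 (mod 229), t ≡ 167. Hence m ≡ 32 + 139·167 = 23245 (mod 31831).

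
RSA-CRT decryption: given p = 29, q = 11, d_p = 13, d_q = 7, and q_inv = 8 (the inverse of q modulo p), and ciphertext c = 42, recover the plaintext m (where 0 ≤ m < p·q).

125

m₁ = c^(d_p) mod p: c ≡ 13 (mod 29), and 13^13 mod 29 = 9.
m₂ = c^(d_q) mod q: c ≡ 9 (mod 11), and 9^7 mod 11 = 4.
h = q_inv·(m₁ − m₂) mod p = 8·(9 − 4) mod 29 = 11.
m = m₂ + h·q = 4 + 11·11 = 125.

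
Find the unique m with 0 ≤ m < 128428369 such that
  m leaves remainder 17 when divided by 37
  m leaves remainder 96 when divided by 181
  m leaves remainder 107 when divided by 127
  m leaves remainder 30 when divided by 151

From m ≡ 17 (mod 37) write m = 17 + 37t. Substituting into m ≡ 96 (mod 181) gives 37t ≡ 79 (mod 181), and since 37⁻¹ ≡ 137 (mod 181), t ≡ 144. Hence m ≡ 17 + 37·144 = 5345 (mod 6697).
From m ≡ 5345 (mod 6697) write m = 5345 + 6697t. Substituting into m ≡ 107 (mod 127) gives 6697t ≡ 96 (mod 127), and since 93⁻¹ ≡ 56 (mod 127), t ≡ 42. Hence m ≡ 5345 + 6697·42 = 286619 (mod 850519).
From m ≡ 286619 (mod 850519) write m = 286619 + 850519t. Substituting into m ≡ 30 (mod 151) gives 850519t ≡ 9 (mod 151), and since 87⁻¹ ≡ 92 (mod 151), t ≡ 73. Hence m ≡ 286619 + 850519·73 = 62374506 (mod 128428369).

62374506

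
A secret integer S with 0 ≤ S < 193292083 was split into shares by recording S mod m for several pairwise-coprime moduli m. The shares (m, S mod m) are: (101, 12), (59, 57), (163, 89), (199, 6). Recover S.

From S ≡ 12 (mod 101) write S = 12 + 101t. Substituting into S ≡ 57 (mod 59) gives 101t ≡ 45 (mod 59), and since 42⁻¹ ≡ 52 (mod 59), t ≡ 39. Hence S ≡ 12 + 101·39 = 3951 (mod 5959).
From S ≡ 3951 (mod 5959) write S = 3951 + 5959t. Substituting into S ≡ 89 (mod 163) gives 5959t ≡ 50 (mod 163), and since 91⁻¹ ≡ 43 (mod 163), t ≡ 31. Hence S ≡ 3951 + 5959·31 = 188680 (mod 971317).
From S ≡ 188680 (mod 971317) write S = 188680 + 971317t. Substituting into S ≡ 6 (mod 199) gives 971317t ≡ 177 (mod 199), and since 197⁻¹ ≡ 99 (mod 199), t ≡ 11. Hence S ≡ 188680 + 971317·11 = 10873167 (mod 193292083).

10873167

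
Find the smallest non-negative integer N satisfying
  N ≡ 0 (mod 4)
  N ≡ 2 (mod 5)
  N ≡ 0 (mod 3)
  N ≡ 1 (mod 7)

372

From N ≡ 0 (mod 4) write N = 0 + 4t. Substituting into N ≡ 2 (mod 5) gives 4t ≡ 2 (mod 5), and since 4⁻¹ ≡ 4 (mod 5), t ≡ 3. Hence N ≡ 0 + 4·3 = 12 (mod 20).
From N ≡ 12 (mod 20) write N = 12 + 20t. Substituting into N ≡ 0 (mod 3) gives 20t ≡ 0 (mod 3), and since 2⁻¹ ≡ 2 (mod 3), t ≡ 0. Hence N ≡ 12 + 20·0 = 12 (mod 60).
From N ≡ 12 (mod 60) write N = 12 + 60t. Substituting into N ≡ 1 (mod 7) gives 60t ≡ 3 (mod 7), and since 4⁻¹ ≡ 2 (mod 7), t ≡ 6. Hence N ≡ 12 + 60·6 = 372 (mod 420).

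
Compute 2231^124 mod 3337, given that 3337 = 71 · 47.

Mod 71: 2231 ≡ 30; by Fermat, exponent reduces to 124 mod 70 = 54; 30^54 ≡ 37 (mod 71).
Mod 47: 2231 ≡ 22; by Fermat, exponent reduces to 124 mod 46 = 32; 22^32 ≡ 2 (mod 47).
Combine by CRT: x ≡ 37 (mod 71), x ≡ 2 (mod 47) ⇒ x ≡ 1741 (mod 3337).

1741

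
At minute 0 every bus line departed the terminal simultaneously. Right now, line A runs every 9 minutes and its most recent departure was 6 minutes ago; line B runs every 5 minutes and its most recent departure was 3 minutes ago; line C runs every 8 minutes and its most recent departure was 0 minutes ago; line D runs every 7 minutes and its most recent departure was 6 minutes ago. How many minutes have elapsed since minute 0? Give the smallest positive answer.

888

The moduli are pairwise coprime; N = 9·5·8·7 = 2520.
N/9 = 280; 280 ≡ 1 (mod 9), inverse 1.
N/5 = 504; 504 ≡ 4 (mod 5); 4·4 ≡ 1, so inverse 4.
N/8 = 315; 315 ≡ 3 (mod 8); 3·3 ≡ 1, so inverse 3.
N/7 = 360; 360 ≡ 3 (mod 7); 3·5 ≡ 1, so inverse 5.
t ≡ 6·280·1 + 3·504·4 + 0·315·3 + 6·360·5 = 18528.
18528 mod 2520 = 888.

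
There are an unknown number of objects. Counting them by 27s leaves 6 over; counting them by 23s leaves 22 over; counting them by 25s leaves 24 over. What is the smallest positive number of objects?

From N ≡ 6 (mod 27) write N = 6 + 27t. Substituting into N ≡ 22 (mod 23) gives 27t ≡ 16 (mod 23), and since 4⁻¹ ≡ 6 (mod 23), t ≡ 4. Hence N ≡ 6 + 27·4 = 114 (mod 621).
From N ≡ 114 (mod 621) write N = 114 + 621t. Substituting into N ≡ 24 (mod 25) gives 621t ≡ 10 (mod 25), and since 21⁻¹ ≡ 6 (mod 25), t ≡ 10. Hence N ≡ 114 + 621·10 = 6324 (mod 15525).

6324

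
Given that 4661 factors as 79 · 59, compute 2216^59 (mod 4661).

Mod 79: 2216 ≡ 4; 4^59 ≡ 2 (mod 79).
Mod 59: 2216 ≡ 33; by Fermat, exponent reduces to 59 mod 58 = 1; 33^1 ≡ 33 (mod 59).
Combine by CRT: x ≡ 2 (mod 79), x ≡ 33 (mod 59) ⇒ x ≡ 2688 (mod 4661).

2688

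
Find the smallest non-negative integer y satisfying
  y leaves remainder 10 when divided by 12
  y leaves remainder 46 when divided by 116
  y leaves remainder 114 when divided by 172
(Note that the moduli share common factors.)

5962

gcd(12, 116) = 4 and 4 | (46 − 10), so the pair is consistent; merging gives y ≡ 46 (mod 348), where 348 = lcm(12, 116).
gcd(348, 172) = 4 and 4 | (114 − 46), so the pair is consistent; merging gives y ≡ 5962 (mod 14964), where 14964 = lcm(348, 172).
The solution is unique modulo lcm(12, 116, 172) = 14964.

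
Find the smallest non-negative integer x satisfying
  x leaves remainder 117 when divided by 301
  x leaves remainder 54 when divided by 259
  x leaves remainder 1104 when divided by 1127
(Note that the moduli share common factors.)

gcd(301, 259) = 7 and 7 | (54 − 117), so the pair is consistent; merging gives x ≡ 5234 (mod 11137), where 11137 = lcm(301, 259).
gcd(11137, 1127) = 7 and 7 | (1104 − 5234), so the pair is consistent; merging gives x ≡ 539810 (mod 1793057), where 1793057 = lcm(11137, 1127).
The solution is unique modulo lcm(301, 259, 1127) = 1793057.

539810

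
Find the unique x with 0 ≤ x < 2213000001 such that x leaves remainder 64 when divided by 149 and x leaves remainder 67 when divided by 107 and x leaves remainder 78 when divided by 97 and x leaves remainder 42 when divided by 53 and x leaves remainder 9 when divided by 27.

1904761530

The moduli are pairwise coprime; N = 149·107·97·53·27 = 2213000001.
N/149 = 14852349; 14852349 ≡ 29 (mod 149); 29·36 ≡ 1, so inverse 36.
N/107 = 20682243; 20682243 ≡ 106 (mod 107); 106·106 ≡ 1, so inverse 106.
N/97 = 22814433; 22814433 ≡ 33 (mod 97); 33·50 ≡ 1, so inverse 50.
N/53 = 41754717; 41754717 ≡ 45 (mod 53); 45·33 ≡ 1, so inverse 33.
N/27 = 81962963; 81962963 ≡ 8 (mod 27); 8·17 ≡ 1, so inverse 17.
x ≡ 64·14852349·36 + 67·20682243·106 + 78·22814433·50 + 42·41754717·33 + 9·81962963·17 = 340493761683.
340493761683 mod 2213000001 = 1904761530.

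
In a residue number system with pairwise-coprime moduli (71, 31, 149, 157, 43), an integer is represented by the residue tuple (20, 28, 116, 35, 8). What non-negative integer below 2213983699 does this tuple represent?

The moduli are pairwise coprime; N = 71·31·149·157·43 = 2213983699.
N/71 = 31182869; 31182869 ≡ 24 (mod 71); 24·3 ≡ 1, so inverse 3.
N/31 = 71418829; 71418829 ≡ 6 (mod 31); 6·26 ≡ 1, so inverse 26.
N/149 = 14858951; 14858951 ≡ 75 (mod 149); 75·2 ≡ 1, so inverse 2.
N/157 = 14101807; 14101807 ≡ 67 (mod 157); 67·75 ≡ 1, so inverse 75.
N/43 = 51487993; 51487993 ≡ 8 (mod 43); 8·27 ≡ 1, so inverse 27.
x ≡ 20·31182869·3 + 28·71418829·26 + 116·14858951·2 + 35·14101807·75 + 8·51487993·27 = 105449806147.
105449806147 mod 2213983699 = 1392572294.

1392572294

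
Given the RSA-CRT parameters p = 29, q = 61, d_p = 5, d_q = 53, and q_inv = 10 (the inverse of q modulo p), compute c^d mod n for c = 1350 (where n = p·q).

342

m₁ = c^(d_p) mod p: c ≡ 16 (mod 29), and 16^5 mod 29 = 23.
m₂ = c^(d_q) mod q: c ≡ 8 (mod 61), and 8^53 mod 61 = 37.
h = q_inv·(m₁ − m₂) mod p = 10·(23 − 37) mod 29 = 5.
m = m₂ + h·q = 37 + 5·61 = 342.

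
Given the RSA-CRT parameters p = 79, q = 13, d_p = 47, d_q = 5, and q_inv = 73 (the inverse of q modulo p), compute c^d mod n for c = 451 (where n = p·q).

m₁ = c^(d_p) mod p: c ≡ 56 (mod 79), and 56^47 mod 79 = 24.
m₂ = c^(d_q) mod q: c ≡ 9 (mod 13), and 9^5 mod 13 = 3.
h = q_inv·(m₁ − m₂) mod p = 73·(24 − 3) mod 79 = 32.
m = m₂ + h·q = 3 + 32·13 = 419.

419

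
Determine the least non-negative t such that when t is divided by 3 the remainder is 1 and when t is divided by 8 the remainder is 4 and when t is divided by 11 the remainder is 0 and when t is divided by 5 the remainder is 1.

1276

From t ≡ 1 (mod 3) write t = 1 + 3s. Substituting into t ≡ 4 (mod 8) gives 3s ≡ 3 (mod 8), and since 3⁻¹ ≡ 3 (mod 8), s ≡ 1. Hence t ≡ 1 + 3·1 = 4 (mod 24).
From t ≡ 4 (mod 24) write t = 4 + 24s. Substituting into t ≡ 0 (mod 11) gives 24s ≡ 7 (mod 11), and since 2⁻¹ ≡ 6 (mod 11), s ≡ 9. Hence t ≡ 4 + 24·9 = 220 (mod 264).
From t ≡ 220 (mod 264) write t = 220 + 264s. Substituting into t ≡ 1 (mod 5) gives 264s ≡ 1 (mod 5), and since 4⁻¹ ≡ 4 (mod 5), s ≡ 4. Hence t ≡ 220 + 264·4 = 1276 (mod 1320).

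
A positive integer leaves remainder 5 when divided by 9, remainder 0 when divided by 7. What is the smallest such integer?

From n ≡ 5 (mod 9) write n = 5 + 9t. Substituting into n ≡ 0 (mod 7) gives 9t ≡ 2 (mod 7), and since 2⁻¹ ≡ 4 (mod 7), t ≡ 1. Hence n ≡ 5 + 9·1 = 14 (mod 63).

14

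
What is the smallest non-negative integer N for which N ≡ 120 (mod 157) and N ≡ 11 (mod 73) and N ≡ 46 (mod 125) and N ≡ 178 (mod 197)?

The moduli are pairwise coprime; M = 157·73·125·197 = 282227125.
M/157 = 1797625; 1797625 ≡ 132 (mod 157); 132·113 ≡ 1, so inverse 113.
M/73 = 3866125; 3866125 ≡ 45 (mod 73); 45·13 ≡ 1, so inverse 13.
M/125 = 2257817; 2257817 ≡ 67 (mod 125); 67·28 ≡ 1, so inverse 28.
M/197 = 1432625; 1432625 ≡ 41 (mod 197); 41·173 ≡ 1, so inverse 173.
N ≡ 120·1797625·113 + 11·3866125·13 + 46·2257817·28 + 178·1432625·173 = 71952973421.
71952973421 mod 282227125 = 267283671.

267283671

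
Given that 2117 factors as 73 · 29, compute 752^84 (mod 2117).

291

Mod 73: 752 ≡ 22; by Fermat, exponent reduces to 84 mod 72 = 12; 22^12 ≡ 72 (mod 73).
Mod 29: 752 ≡ 27; since 28 | 84, by Fermat 27^84 ≡ 1 (mod 29).
Combine by CRT: x ≡ 72 (mod 73), x ≡ 1 (mod 29) ⇒ x ≡ 291 (mod 2117).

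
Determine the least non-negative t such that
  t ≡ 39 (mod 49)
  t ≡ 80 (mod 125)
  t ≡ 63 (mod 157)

Combine the congruences pairwise.
From t ≡ 39 (mod 49) write t = 39 + 49s. Substituting into t ≡ 80 (mod 125) gives 49s ≡ 41 (mod 125), and since 49⁻¹ ≡ 74 (mod 125), s ≡ 34. Hence t ≡ 39 + 49·34 = 1705 (mod 6125).
From t ≡ 1705 (mod 6125) write t = 1705 + 6125s. Substituting into t ≡ 63 (mod 157) gives 6125s ≡ 85 (mod 157), and since 2⁻¹ ≡ 79 (mod 157), s ≡ 121. Hence t ≡ 1705 + 6125·121 = 742830 (mod 961625).

742830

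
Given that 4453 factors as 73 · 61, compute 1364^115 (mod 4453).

257

Mod 73: 1364 ≡ 50; by Fermat, exponent reduces to 115 mod 72 = 43; 50^43 ≡ 38 (mod 73).
Mod 61: 1364 ≡ 22; by Fermat, exponent reduces to 115 mod 60 = 55; 22^55 ≡ 13 (mod 61).
Combine by CRT: x ≡ 38 (mod 73), x ≡ 13 (mod 61) ⇒ x ≡ 257 (mod 4453).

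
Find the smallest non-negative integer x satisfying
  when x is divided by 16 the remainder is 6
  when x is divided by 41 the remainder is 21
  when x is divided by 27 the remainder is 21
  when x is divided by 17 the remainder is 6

The moduli are pairwise coprime; N = 16·41·27·17 = 301104.
N/16 = 18819; 18819 ≡ 3 (mod 16); 3·11 ≡ 1, so inverse 11.
N/41 = 7344; 7344 ≡ 5 (mod 41); 5·33 ≡ 1, so inverse 33.
N/27 = 11152; 11152 ≡ 1 (mod 27), inverse 1.
N/17 = 17712; 17712 ≡ 15 (mod 17); 15·8 ≡ 1, so inverse 8.
x ≡ 6·18819·11 + 21·7344·33 + 21·11152·1 + 6·17712·8 = 7415814.
7415814 mod 301104 = 189318.

189318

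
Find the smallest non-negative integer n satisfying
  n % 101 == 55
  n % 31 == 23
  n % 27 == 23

18437

The moduli are pairwise coprime; M = 101·31·27 = 84537.
M/101 = 837; 837 ≡ 29 (mod 101); 29·7 ≡ 1, so inverse 7.
M/31 = 2727; 2727 ≡ 30 (mod 31); 30·30 ≡ 1, so inverse 30.
M/27 = 3131; 3131 ≡ 26 (mod 27); 26·26 ≡ 1, so inverse 26.
n ≡ 55·837·7 + 23·2727·30 + 23·3131·26 = 4076213.
4076213 mod 84537 = 18437.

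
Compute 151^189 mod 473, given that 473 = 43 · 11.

128

Mod 43: 151 ≡ 22; by Fermat, exponent reduces to 189 mod 42 = 21; 22^21 ≡ 42 (mod 43).
Mod 11: 151 ≡ 8; by Fermat, exponent reduces to 189 mod 10 = 9; 8^9 ≡ 7 (mod 11).
Combine by CRT: x ≡ 42 (mod 43), x ≡ 7 (mod 11) ⇒ x ≡ 128 (mod 473).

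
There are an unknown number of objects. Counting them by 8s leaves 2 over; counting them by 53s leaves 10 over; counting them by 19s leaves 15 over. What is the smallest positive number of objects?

1706

The moduli are pairwise coprime; M = 8·53·19 = 8056.
M/8 = 1007; 1007 ≡ 7 (mod 8); 7·7 ≡ 1, so inverse 7.
M/53 = 152; 152 ≡ 46 (mod 53); 46·15 ≡ 1, so inverse 15.
M/19 = 424; 424 ≡ 6 (mod 19); 6·16 ≡ 1, so inverse 16.
N ≡ 2·1007·7 + 10·152·15 + 15·424·16 = 138658.
138658 mod 8056 = 1706.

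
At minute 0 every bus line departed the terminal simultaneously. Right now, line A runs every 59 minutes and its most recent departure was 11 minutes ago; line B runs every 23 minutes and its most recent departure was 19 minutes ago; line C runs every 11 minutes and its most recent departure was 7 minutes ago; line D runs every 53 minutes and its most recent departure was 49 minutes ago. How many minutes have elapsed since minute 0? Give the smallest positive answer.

The moduli are pairwise coprime; N = 59·23·11·53 = 791131.
N/59 = 13409; 13409 ≡ 16 (mod 59); 16·48 ≡ 1, so inverse 48.
N/23 = 34397; 34397 ≡ 12 (mod 23); 12·2 ≡ 1, so inverse 2.
N/11 = 71921; 71921 ≡ 3 (mod 11); 3·4 ≡ 1, so inverse 4.
N/53 = 14927; 14927 ≡ 34 (mod 53); 34·39 ≡ 1, so inverse 39.
t ≡ 11·13409·48 + 19·34397·2 + 7·71921·4 + 49·14927·39 = 38926323.
38926323 mod 791131 = 160904.

160904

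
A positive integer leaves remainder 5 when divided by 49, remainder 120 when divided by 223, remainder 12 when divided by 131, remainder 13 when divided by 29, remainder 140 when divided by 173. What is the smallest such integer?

The moduli are pairwise coprime; N = 49·223·131·29·173 = 7181519429.
N/49 = 146561621; 146561621 ≡ 24 (mod 49); 24·47 ≡ 1, so inverse 47.
N/223 = 32204123; 32204123 ≡ 24 (mod 223); 24·158 ≡ 1, so inverse 158.
N/131 = 54820759; 54820759 ≡ 10 (mod 131); 10·118 ≡ 1, so inverse 118.
N/29 = 247638601; 247638601 ≡ 3 (mod 29); 3·10 ≡ 1, so inverse 10.
N/173 = 41511673; 41511673 ≡ 150 (mod 173); 150·15 ≡ 1, so inverse 15.
t ≡ 5·146561621·47 + 120·32204123·158 + 12·54820759·118 + 13·247638601·10 + 140·41511673·15 = 842025879189.
842025879189 mod 7181519429 = 1788105996.

1788105996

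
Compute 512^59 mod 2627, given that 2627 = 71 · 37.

Mod 71: 512 ≡ 15; 15^59 ≡ 64 (mod 71).
Mod 37: 512 ≡ 31; by Fermat, exponent reduces to 59 mod 36 = 23; 31^23 ≡ 6 (mod 37).
Combine by CRT: x ≡ 64 (mod 71), x ≡ 6 (mod 37) ⇒ x ≡ 561 (mod 2627).

561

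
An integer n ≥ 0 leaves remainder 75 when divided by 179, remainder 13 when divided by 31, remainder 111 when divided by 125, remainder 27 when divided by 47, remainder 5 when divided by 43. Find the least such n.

The moduli are pairwise coprime; M = 179·31·125·47·43 = 1401816125.
M/179 = 7831375; 7831375 ≡ 125 (mod 179); 125·116 ≡ 1, so inverse 116.
M/31 = 45219875; 45219875 ≡ 20 (mod 31); 20·14 ≡ 1, so inverse 14.
M/125 = 11214529; 11214529 ≡ 29 (mod 125); 29·69 ≡ 1, so inverse 69.
M/47 = 29825875; 29825875 ≡ 4 (mod 47); 4·12 ≡ 1, so inverse 12.
M/43 = 32600375; 32600375 ≡ 11 (mod 43); 11·4 ≡ 1, so inverse 4.
n ≡ 75·7831375·116 + 13·45219875·14 + 111·11214529·69 + 27·29825875·12 + 5·32600375·4 = 172570648361.
172570648361 mod 1401816125 = 147264986.

147264986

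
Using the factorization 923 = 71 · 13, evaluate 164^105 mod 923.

Mod 71: 164 ≡ 22; by Fermat, exponent reduces to 105 mod 70 = 35; 22^35 ≡ 70 (mod 71).
Mod 13: 164 ≡ 8; by Fermat, exponent reduces to 105 mod 12 = 9; 8^9 ≡ 8 (mod 13).
Combine by CRT: x ≡ 70 (mod 71), x ≡ 8 (mod 13) ⇒ x ≡ 567 (mod 923).

567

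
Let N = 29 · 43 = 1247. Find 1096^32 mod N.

Mod 29: 1096 ≡ 23; by Fermat, exponent reduces to 32 mod 28 = 4; 23^4 ≡ 20 (mod 29).
Mod 43: 1096 ≡ 21; 21^32 ≡ 35 (mod 43).
Combine by CRT: x ≡ 20 (mod 29), x ≡ 35 (mod 43) ⇒ x ≡ 78 (mod 1247).

78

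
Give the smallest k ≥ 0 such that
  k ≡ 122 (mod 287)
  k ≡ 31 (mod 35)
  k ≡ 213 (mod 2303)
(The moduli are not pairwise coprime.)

347966

gcd(287, 35) = 7 and 7 | (31 − 122), so the pair is consistent; merging gives k ≡ 696 (mod 1435), where 1435 = lcm(287, 35).
gcd(1435, 2303) = 7 and 7 | (213 − 696), so the pair is consistent; merging gives k ≡ 347966 (mod 472115), where 472115 = lcm(1435, 2303).
The solution is unique modulo lcm(287, 35, 2303) = 472115.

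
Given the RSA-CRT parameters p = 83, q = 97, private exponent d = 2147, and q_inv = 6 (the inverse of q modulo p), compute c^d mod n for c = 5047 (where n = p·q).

1139

d_p = d mod (p−1) = 2147 mod 82 = 15; d_q = d mod (q−1) = 35.
m₁ = c^(d_p) mod p: c ≡ 67 (mod 83), and 67^15 mod 83 = 60.
m₂ = c^(d_q) mod q: c ≡ 3 (mod 97), and 3^35 mod 97 = 72.
h = q_inv·(m₁ − m₂) mod p = 6·(60 − 72) mod 83 = 11.
m = m₂ + h·q = 72 + 11·97 = 1139.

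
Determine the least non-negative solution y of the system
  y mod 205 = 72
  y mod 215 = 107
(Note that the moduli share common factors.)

gcd(205, 215) = 5 and 5 | (107 − 72), so the pair is consistent; merging gives y ≡ 3762 (mod 8815), where 8815 = lcm(205, 215).
The solution is unique modulo lcm(205, 215) = 8815.

3762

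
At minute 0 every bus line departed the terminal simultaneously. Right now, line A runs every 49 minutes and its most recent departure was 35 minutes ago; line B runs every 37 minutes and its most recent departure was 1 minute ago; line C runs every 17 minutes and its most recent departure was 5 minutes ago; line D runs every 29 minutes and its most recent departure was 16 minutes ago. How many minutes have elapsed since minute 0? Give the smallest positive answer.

The moduli are pairwise coprime; N = 49·37·17·29 = 893809.
N/49 = 18241; 18241 ≡ 13 (mod 49); 13·34 ≡ 1, so inverse 34.
N/37 = 24157; 24157 ≡ 33 (mod 37); 33·9 ≡ 1, so inverse 9.
N/17 = 52577; 52577 ≡ 13 (mod 17); 13·4 ≡ 1, so inverse 4.
N/29 = 30821; 30821 ≡ 23 (mod 29); 23·24 ≡ 1, so inverse 24.
t ≡ 35·18241·34 + 1·24157·9 + 5·52577·4 + 16·30821·24 = 34811007.
34811007 mod 893809 = 846265.

846265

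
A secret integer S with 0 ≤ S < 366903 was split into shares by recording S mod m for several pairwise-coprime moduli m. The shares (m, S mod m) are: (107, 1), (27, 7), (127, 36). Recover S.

The moduli are pairwise coprime; N = 107·27·127 = 366903.
N/107 = 3429; 3429 ≡ 5 (mod 107); 5·43 ≡ 1, so inverse 43.
N/27 = 13589; 13589 ≡ 8 (mod 27); 8·17 ≡ 1, so inverse 17.
N/127 = 2889; 2889 ≡ 95 (mod 127); 95·123 ≡ 1, so inverse 123.
S ≡ 1·3429·43 + 7·13589·17 + 36·2889·123 = 14557030.
14557030 mod 366903 = 247813.

247813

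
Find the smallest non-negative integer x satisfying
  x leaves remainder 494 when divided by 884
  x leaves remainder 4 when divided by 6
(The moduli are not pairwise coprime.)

Combine the congruences pairwise.
gcd(884, 6) = 2 and 2 | (4 − 494), so the pair is consistent; merging gives x ≡ 1378 (mod 2652), where 2652 = lcm(884, 6).
The solution is unique modulo lcm(884, 6) = 2652.

1378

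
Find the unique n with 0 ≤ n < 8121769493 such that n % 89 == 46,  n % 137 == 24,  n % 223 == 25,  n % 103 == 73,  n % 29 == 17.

524386978

The moduli are pairwise coprime; M = 89·137·223·103·29 = 8121769493.
M/89 = 91255837; 91255837 ≡ 43 (mod 89); 43·29 ≡ 1, so inverse 29.
M/137 = 59282989; 59282989 ≡ 75 (mod 137); 75·95 ≡ 1, so inverse 95.
M/223 = 36420491; 36420491 ≡ 131 (mod 223); 131·143 ≡ 1, so inverse 143.
M/103 = 78852131; 78852131 ≡ 69 (mod 103); 69·3 ≡ 1, so inverse 3.
M/29 = 280061017; 280061017 ≡ 13 (mod 29); 13·9 ≡ 1, so inverse 9.
n ≡ 46·91255837·29 + 24·59282989·95 + 25·36420491·143 + 73·78852131·3 + 17·280061017·9 = 447221709093.
447221709093 mod 8121769493 = 524386978.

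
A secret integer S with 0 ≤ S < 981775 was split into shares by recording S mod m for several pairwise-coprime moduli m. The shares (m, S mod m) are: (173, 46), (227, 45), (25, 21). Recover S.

The moduli are pairwise coprime; N = 173·227·25 = 981775.
N/173 = 5675; 5675 ≡ 139 (mod 173); 139·117 ≡ 1, so inverse 117.
N/227 = 4325; 4325 ≡ 12 (mod 227); 12·19 ≡ 1, so inverse 19.
N/25 = 39271; 39271 ≡ 21 (mod 25); 21·6 ≡ 1, so inverse 6.
S ≡ 46·5675·117 + 45·4325·19 + 21·39271·6 = 39188871.
39188871 mod 981775 = 899646.

899646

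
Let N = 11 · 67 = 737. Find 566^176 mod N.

Mod 11: 566 ≡ 5; by Fermat, exponent reduces to 176 mod 10 = 6; 5^6 ≡ 5 (mod 11).
Mod 67: 566 ≡ 30; by Fermat, exponent reduces to 176 mod 66 = 44; 30^44 ≡ 29 (mod 67).
Combine by CRT: x ≡ 5 (mod 11), x ≡ 29 (mod 67) ⇒ x ≡ 632 (mod 737).

632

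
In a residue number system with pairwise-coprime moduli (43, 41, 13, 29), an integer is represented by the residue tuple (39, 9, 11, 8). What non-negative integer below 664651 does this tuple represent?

6446

Combine the congruences pairwise.
From x ≡ 39 (mod 43) write x = 39 + 43t. Substituting into x ≡ 9 (mod 41) gives 43t ≡ 11 (mod 41), and since 2⁻¹ ≡ 21 (mod 41), t ≡ 26. Hence x ≡ 39 + 43·26 = 1157 (mod 1763).
From x ≡ 1157 (mod 1763) write x = 1157 + 1763t. Substituting into x ≡ 11 (mod 13) gives 1763t ≡ 11 (mod 13), and since 8⁻¹ ≡ 5 (mod 13), t ≡ 3. Hence x ≡ 1157 + 1763·3 = 6446 (mod 22919).
From x ≡ 6446 (mod 22919) write x = 6446 + 22919t. Substituting into x ≡ 8 (mod 29) gives 22919t ≡ 0 (mod 29), and since 9⁻¹ ≡ 13 (mod 29), t ≡ 0. Hence x ≡ 6446 + 22919·0 = 6446 (mod 664651).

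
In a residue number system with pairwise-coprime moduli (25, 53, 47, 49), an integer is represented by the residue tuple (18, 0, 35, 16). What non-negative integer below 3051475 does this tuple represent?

968893

The moduli are pairwise coprime; N = 25·53·47·49 = 3051475.
N/25 = 122059; 122059 ≡ 9 (mod 25); 9·14 ≡ 1, so inverse 14.
N/53 = 57575; 57575 ≡ 17 (mod 53); 17·25 ≡ 1, so inverse 25.
N/47 = 64925; 64925 ≡ 18 (mod 47); 18·34 ≡ 1, so inverse 34.
N/49 = 62275; 62275 ≡ 45 (mod 49); 45·12 ≡ 1, so inverse 12.
x ≡ 18·122059·14 + 0·57575·25 + 35·64925·34 + 16·62275·12 = 119976418.
119976418 mod 3051475 = 968893.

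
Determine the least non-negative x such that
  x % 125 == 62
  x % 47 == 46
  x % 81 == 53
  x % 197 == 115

7584812

The moduli are pairwise coprime; N = 125·47·81·197 = 93747375.
N/125 = 749979; 749979 ≡ 104 (mod 125); 104·119 ≡ 1, so inverse 119.
N/47 = 1994625; 1994625 ≡ 39 (mod 47); 39·41 ≡ 1, so inverse 41.
N/81 = 1157375; 1157375 ≡ 47 (mod 81); 47·50 ≡ 1, so inverse 50.
N/197 = 475875; 475875 ≡ 120 (mod 197); 120·110 ≡ 1, so inverse 110.
x ≡ 62·749979·119 + 46·1994625·41 + 53·1157375·50 + 115·475875·110 = 18382070312.
18382070312 mod 93747375 = 7584812.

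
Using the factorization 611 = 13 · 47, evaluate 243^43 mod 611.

Mod 13: 243 ≡ 9; by Fermat, exponent reduces to 43 mod 12 = 7; 9^7 ≡ 9 (mod 13).
Mod 47: 243 ≡ 8; 8^43 ≡ 28 (mod 47).
Combine by CRT: x ≡ 9 (mod 13), x ≡ 28 (mod 47) ⇒ x ≡ 451 (mod 611).

451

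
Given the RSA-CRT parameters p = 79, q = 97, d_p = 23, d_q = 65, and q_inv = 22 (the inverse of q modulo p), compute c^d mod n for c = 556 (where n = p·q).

6947

m₁ = c^(d_p) mod p: c ≡ 3 (mod 79), and 3^23 mod 79 = 74.
m₂ = c^(d_q) mod q: c ≡ 71 (mod 97), and 71^65 mod 97 = 60.
h = q_inv·(m₁ − m₂) mod p = 22·(74 − 60) mod 79 = 71.
m = m₂ + h·q = 60 + 71·97 = 6947.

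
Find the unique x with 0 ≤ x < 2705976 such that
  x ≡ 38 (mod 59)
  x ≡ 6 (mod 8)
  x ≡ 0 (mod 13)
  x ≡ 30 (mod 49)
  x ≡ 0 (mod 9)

From x ≡ 38 (mod 59) write x = 38 + 59t. Substituting into x ≡ 6 (mod 8) gives 59t ≡ 0 (mod 8), and since 3⁻¹ ≡ 3 (mod 8), t ≡ 0. Hence x ≡ 38 + 59·0 = 38 (mod 472).
From x ≡ 38 (mod 472) write x = 38 + 472t. Substituting into x ≡ 0 (mod 13) gives 472t ≡ 1 (mod 13), and since 4⁻¹ ≡ 10 (mod 13), t ≡ 10. Hence x ≡ 38 + 472·10 = 4758 (mod 6136).
From x ≡ 4758 (mod 6136) write x = 4758 + 6136t. Substituting into x ≡ 30 (mod 49) gives 6136t ≡ 25 (mod 49), and since 11⁻¹ ≡ 9 (mod 49), t ≡ 29. Hence x ≡ 4758 + 6136·29 = 182702 (mod 300664).
From x ≡ 182702 (mod 300664) write x = 182702 + 300664t. Substituting into x ≡ 0 (mod 9) gives 300664t ≡ 7 (mod 9), and since 1⁻¹ ≡ 1 (mod 9), t ≡ 7. Hence x ≡ 182702 + 300664·7 = 2287350 (mod 2705976).

2287350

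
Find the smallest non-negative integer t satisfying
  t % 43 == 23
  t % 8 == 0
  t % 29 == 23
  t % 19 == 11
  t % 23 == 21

567408

From t ≡ 23 (mod 43) write t = 23 + 43s. Substituting into t ≡ 0 (mod 8) gives 43s ≡ 1 (mod 8), and since 3⁻¹ ≡ 3 (mod 8), s ≡ 3. Hence t ≡ 23 + 43·3 = 152 (mod 344).
From t ≡ 152 (mod 344) write t = 152 + 344s. Substituting into t ≡ 23 (mod 29) gives 344s ≡ 16 (mod 29), and since 25⁻¹ ≡ 7 (mod 29), s ≡ 25. Hence t ≡ 152 + 344·25 = 8752 (mod 9976).
From t ≡ 8752 (mod 9976) write t = 8752 + 9976s. Substituting into t ≡ 11 (mod 19) gives 9976s ≡ 18 (mod 19), and since 1⁻¹ ≡ 1 (mod 19), s ≡ 18. Hence t ≡ 8752 + 9976·18 = 188320 (mod 189544).
From t ≡ 188320 (mod 189544) write t = 188320 + 189544s. Substituting into t ≡ 21 (mod 23) gives 189544s ≡ 2 (mod 23), and since 1⁻¹ ≡ 1 (mod 23), s ≡ 2. Hence t ≡ 188320 + 189544·2 = 567408 (mod 4359512).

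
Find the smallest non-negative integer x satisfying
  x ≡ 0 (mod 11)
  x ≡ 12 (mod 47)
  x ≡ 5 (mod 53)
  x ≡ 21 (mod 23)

Combine the congruences pairwise.
From x ≡ 0 (mod 11) write x = 0 + 11t. Substituting into x ≡ 12 (mod 47) gives 11t ≡ 12 (mod 47), and since 11⁻¹ ≡ 30 (mod 47), t ≡ 31. Hence x ≡ 0 + 11·31 = 341 (mod 517).
From x ≡ 341 (mod 517) write x = 341 + 517t. Substituting into x ≡ 5 (mod 53) gives 517t ≡ 35 (mod 53), and since 40⁻¹ ≡ 4 (mod 53), t ≡ 34. Hence x ≡ 341 + 517·34 = 17919 (mod 27401).
From x ≡ 17919 (mod 27401) write x = 17919 + 27401t. Substituting into x ≡ 21 (mod 23) gives 27401t ≡ 19 (mod 23), and since 8⁻¹ ≡ 3 (mod 23), t ≡ 11. Hence x ≡ 17919 + 27401·11 = 319330 (mod 630223).

319330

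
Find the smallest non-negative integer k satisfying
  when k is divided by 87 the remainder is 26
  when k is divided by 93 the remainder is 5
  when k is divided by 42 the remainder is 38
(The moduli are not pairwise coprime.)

25952

gcd(87, 93) = 3 and 3 | (5 − 26), so the pair is consistent; merging gives k ≡ 1679 (mod 2697), where 2697 = lcm(87, 93).
gcd(2697, 42) = 3 and 3 | (38 − 1679), so the pair is consistent; merging gives k ≡ 25952 (mod 37758), where 37758 = lcm(2697, 42).
The solution is unique modulo lcm(87, 93, 42) = 37758.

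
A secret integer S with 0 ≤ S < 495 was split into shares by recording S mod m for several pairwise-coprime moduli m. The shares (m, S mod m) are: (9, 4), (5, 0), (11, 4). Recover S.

400

From S ≡ 4 (mod 9) write S = 4 + 9t. Substituting into S ≡ 0 (mod 5) gives 9t ≡ 1 (mod 5), and since 4⁻¹ ≡ 4 (mod 5), t ≡ 4. Hence S ≡ 4 + 9·4 = 40 (mod 45).
From S ≡ 40 (mod 45) write S = 40 + 45t. Substituting into S ≡ 4 (mod 11) gives 45t ≡ 8 (mod 11), and since 1⁻¹ ≡ 1 (mod 11), t ≡ 8. Hence S ≡ 40 + 45·8 = 400 (mod 495).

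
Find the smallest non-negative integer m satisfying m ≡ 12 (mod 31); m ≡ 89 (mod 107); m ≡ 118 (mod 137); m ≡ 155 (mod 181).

33118087

From m ≡ 12 (mod 31) write m = 12 + 31t. Substituting into m ≡ 89 (mod 107) gives 31t ≡ 77 (mod 107), and since 31⁻¹ ≡ 38 (mod 107), t ≡ 37. Hence m ≡ 12 + 31·37 = 1159 (mod 3317).
From m ≡ 1159 (mod 3317) write m = 1159 + 3317t. Substituting into m ≡ 118 (mod 137) gives 3317t ≡ 55 (mod 137), and since 29⁻¹ ≡ 52 (mod 137), t ≡ 120. Hence m ≡ 1159 + 3317·120 = 399199 (mod 454429).
From m ≡ 399199 (mod 454429) write m = 399199 + 454429t. Substituting into m ≡ 155 (mod 181) gives 454429t ≡ 61 (mod 181), and since 119⁻¹ ≡ 108 (mod 181), t ≡ 72. Hence m ≡ 399199 + 454429·72 = 33118087 (mod 82251649).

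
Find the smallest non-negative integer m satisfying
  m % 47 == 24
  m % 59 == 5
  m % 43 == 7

59949

Combine the congruences pairwise.
From m ≡ 24 (mod 47) write m = 24 + 47t. Substituting into m ≡ 5 (mod 59) gives 47t ≡ 40 (mod 59), and since 47⁻¹ ≡ 54 (mod 59), t ≡ 36. Hence m ≡ 24 + 47·36 = 1716 (mod 2773).
From m ≡ 1716 (mod 2773) write m = 1716 + 2773t. Substituting into m ≡ 7 (mod 43) gives 2773t ≡ 11 (mod 43), and since 21⁻¹ ≡ 41 (mod 43), t ≡ 21. Hence m ≡ 1716 + 2773·21 = 59949 (mod 119239).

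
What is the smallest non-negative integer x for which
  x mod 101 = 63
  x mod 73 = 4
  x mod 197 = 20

The moduli are pairwise coprime; N = 101·73·197 = 1452481.
N/101 = 14381; 14381 ≡ 39 (mod 101); 39·57 ≡ 1, so inverse 57.
N/73 = 19897; 19897 ≡ 41 (mod 73); 41·57 ≡ 1, so inverse 57.
N/197 = 7373; 7373 ≡ 84 (mod 197); 84·129 ≡ 1, so inverse 129.
x ≡ 63·14381·57 + 4·19897·57 + 20·7373·129 = 75201027.
75201027 mod 1452481 = 1124496.

1124496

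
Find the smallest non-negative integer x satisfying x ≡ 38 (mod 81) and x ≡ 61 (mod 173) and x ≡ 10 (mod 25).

The moduli are pairwise coprime; N = 81·173·25 = 350325.
N/81 = 4325; 4325 ≡ 32 (mod 81); 32·38 ≡ 1, so inverse 38.
N/173 = 2025; 2025 ≡ 122 (mod 173); 122·78 ≡ 1, so inverse 78.
N/25 = 14013; 14013 ≡ 13 (mod 25); 13·2 ≡ 1, so inverse 2.
x ≡ 38·4325·38 + 61·2025·78 + 10·14013·2 = 16160510.
16160510 mod 350325 = 45560.

45560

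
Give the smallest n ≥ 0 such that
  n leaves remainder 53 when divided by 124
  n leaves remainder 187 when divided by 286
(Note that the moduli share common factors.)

1045

gcd(124, 286) = 2 and 2 | (187 − 53), so the pair is consistent; merging gives n ≡ 1045 (mod 17732), where 17732 = lcm(124, 286).
The solution is unique modulo lcm(124, 286) = 17732.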